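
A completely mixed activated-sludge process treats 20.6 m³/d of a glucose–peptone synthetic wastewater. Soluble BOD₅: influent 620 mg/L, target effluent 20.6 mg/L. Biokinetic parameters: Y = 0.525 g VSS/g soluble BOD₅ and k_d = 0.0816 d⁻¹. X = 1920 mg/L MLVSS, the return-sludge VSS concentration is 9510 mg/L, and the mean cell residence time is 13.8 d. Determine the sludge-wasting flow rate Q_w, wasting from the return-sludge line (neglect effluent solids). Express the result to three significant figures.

Rearranging the biomass balance for a CMAS with decay, V = Y·Q·ΔS·θ_c / [X·(1+k_d θ_c)] = 0.525 × 20.6 × (620 − 20.6) × 13.8 / [1920 × (1 + 0.0816 × 13.8)] = 8.95×10^4 / 4082 = 21.92 m³.
θ_c = V·X/(Q_w·X_r) when wasting from the recycle, so Q_w = V·X/(θ_c·X_r) = 21.92 × 1920 / (13.8 × 9510) = 0.3206 m³/d.

Q_w ≈ 0.321 m³/d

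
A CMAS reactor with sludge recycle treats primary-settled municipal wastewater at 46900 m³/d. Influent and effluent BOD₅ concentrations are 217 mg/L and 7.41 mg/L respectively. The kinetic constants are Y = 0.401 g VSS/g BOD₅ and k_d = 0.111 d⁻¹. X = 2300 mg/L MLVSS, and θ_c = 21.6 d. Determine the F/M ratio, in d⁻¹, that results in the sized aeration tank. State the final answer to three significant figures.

F/M ≈ 0.406 d⁻¹

Steady-state biomass mass balance: V·X·(1 + k_d·θ_c) = Y·Q·(S₀ − S)·θ_c, so V = 0.401 × 46900 × (217 − 7.41) × 21.6 / [2300 × (1 + 0.111 × 21.6)] = 8.51×10^7 / 7814 = 10895 m³.
Food-to-microorganism ratio F/M = Q S₀ / (V X) = 46900 × 217 / (10895 × 2300) = 0.4061 d⁻¹.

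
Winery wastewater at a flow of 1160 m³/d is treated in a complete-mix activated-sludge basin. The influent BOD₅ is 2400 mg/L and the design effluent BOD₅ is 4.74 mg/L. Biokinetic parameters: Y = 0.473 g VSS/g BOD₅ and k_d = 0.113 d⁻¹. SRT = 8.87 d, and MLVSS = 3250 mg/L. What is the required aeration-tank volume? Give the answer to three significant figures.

Rearranging the biomass balance for a CMAS with decay, V = Y·Q·ΔS·θ_c / [X·(1+k_d θ_c)] = 0.473 × 1160 × (2400 − 4.74) × 8.87 / [3250 × (1 + 0.113 × 8.87)] = 1.17×10^7 / 6508 = 1791 m³.

V ≈ 1790 m³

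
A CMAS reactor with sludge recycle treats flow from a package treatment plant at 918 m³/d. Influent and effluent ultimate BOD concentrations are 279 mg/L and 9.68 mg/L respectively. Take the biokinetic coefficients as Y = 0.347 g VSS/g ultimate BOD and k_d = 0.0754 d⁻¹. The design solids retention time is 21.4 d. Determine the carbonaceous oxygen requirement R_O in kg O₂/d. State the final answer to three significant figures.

The observed yield is Y_obs = Y/(1 + k_d·θ_c) = 0.347 / (1 + 0.0754 × 21.4) = 0.347 / 2.614 = 0.1328 g VSS per g ultimate BOD removed.
Q·(S₀ − S) = 918 × (279 − 9.68) × 10⁻³ = 247.2 kg/d removed.
P_X = Y_obs·Q·(S₀ − S) = 0.1328 × 247.2 = 32.83 kg VSS/d.
Carbonaceous O₂ demand = substrate oxidised − cell-mass equivalent = 247.2 − 1.42 × 32.83 = 200.6 kg O₂/d.

R_O ≈ 201 kg O₂/d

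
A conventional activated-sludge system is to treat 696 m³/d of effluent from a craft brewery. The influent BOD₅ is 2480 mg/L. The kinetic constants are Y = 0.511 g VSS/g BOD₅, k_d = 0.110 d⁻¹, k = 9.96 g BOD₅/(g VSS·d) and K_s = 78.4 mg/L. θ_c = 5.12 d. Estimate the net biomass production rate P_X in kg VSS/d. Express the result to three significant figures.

P_X ≈ 563 kg VSS/d

From the Monod/SRT balance for a CMAS, S = K_s·(1+k_d θ_c)/[θ_c·(Y k − k_d) − 1] = 78.4 × (1 + 0.110 × 5.12) / [5.12 × (0.511 × 9.96 − 0.110) − 1] = 122.6 / 24.50 = 5.003 mg/L.
Y_obs = Y / (1 + k_d θ_c) = 0.511 / (1 + 0.110 × 5.12) = 0.511 / 1.563 = 0.3269.
Mass of BOD₅ removed per day: Q(S₀ − S) = 696 × 2475 g/m³ = 1723 kg/d.
Biomass produced: P_X = Y_obs·Q·ΔS = 0.3269 × 1723 ≈ 563.1 kg VSS/d.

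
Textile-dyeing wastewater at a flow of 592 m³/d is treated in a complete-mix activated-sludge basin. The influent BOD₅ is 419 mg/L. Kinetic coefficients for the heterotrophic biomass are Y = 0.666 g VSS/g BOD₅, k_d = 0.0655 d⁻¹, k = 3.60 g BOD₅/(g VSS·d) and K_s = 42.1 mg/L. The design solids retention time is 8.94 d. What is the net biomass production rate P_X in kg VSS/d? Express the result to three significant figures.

From the Monod/SRT balance for a CMAS, S = K_s·(1+k_d θ_c)/[θ_c·(Y k − k_d) − 1] = 42.1 × (1 + 0.0655 × 8.94) / [8.94 × (0.666 × 3.60 − 0.0655) − 1] = 66.75 / 19.85 = 3.363 mg/L.
Y_obs = Y / (1 + k_d θ_c) = 0.666 / (1 + 0.0655 × 8.94) = 0.666 / 1.586 = 0.4200.
Substrate removed = Q·(S₀ − S) = 592 m³/d × (419 − 3.36) g/m³ = 2.46×10^5 g/d = 246.1 kg/d.
Net biomass production P_X = Y_obs × Q·(S₀ − S) = 0.4200 × 246.1 = 103.4 kg VSS/d.

P_X ≈ 103 kg VSS/d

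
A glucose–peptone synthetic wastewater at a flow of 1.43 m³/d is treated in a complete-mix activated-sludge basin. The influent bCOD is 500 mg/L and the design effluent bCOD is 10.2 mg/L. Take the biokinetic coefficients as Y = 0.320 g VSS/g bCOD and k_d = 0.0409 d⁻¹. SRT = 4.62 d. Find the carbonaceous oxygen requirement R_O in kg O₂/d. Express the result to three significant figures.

R_O ≈ 0.433 kg O₂/d

Y_obs = Y / (1 + k_d θ_c) = 0.320 / (1 + 0.0409 × 4.62) = 0.320 / 1.189 = 0.2691.
Substrate removed = Q·(S₀ − S) = 1.43 m³/d × (500 − 10.2) g/m³ = 7×10^2 g/d = 0.7004 kg/d.
Net sludge production P_X = 0.2691 × 0.7004 = 0.1885 kg VSS/d.
R_O = Q·ΔS − 1.42 P_X = 0.7004 − 0.2677 = 0.4327 kg O₂/d.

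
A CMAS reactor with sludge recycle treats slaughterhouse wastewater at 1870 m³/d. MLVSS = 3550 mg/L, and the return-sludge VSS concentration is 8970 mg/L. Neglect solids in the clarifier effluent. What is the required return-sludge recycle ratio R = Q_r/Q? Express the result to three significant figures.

R = Q_r/Q = X/(X_r − X) = 3550 / (8970 − 3550) = 0.6550.

R ≈ 0.655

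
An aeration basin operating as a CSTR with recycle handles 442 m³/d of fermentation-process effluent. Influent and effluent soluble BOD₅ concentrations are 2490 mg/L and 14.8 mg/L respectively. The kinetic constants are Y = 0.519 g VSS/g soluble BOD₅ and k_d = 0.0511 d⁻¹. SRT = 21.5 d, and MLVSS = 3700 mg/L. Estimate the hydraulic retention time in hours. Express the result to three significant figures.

From the SRT design equation V = Y Q (S₀−S) θ_c / [X (1 + k_d θ_c)] = 0.519 × 442 × (2490 − 14.8) × 21.5 / [3700 × (1 + 0.0511 × 21.5)] = 1.22×10^7 / 7765 = 1572 m³.
HRT = V/Q = 1572 m³ / 442 m³·d⁻¹ = 3.557 d × 24 = 85.37 h.

τ ≈ 85.4 h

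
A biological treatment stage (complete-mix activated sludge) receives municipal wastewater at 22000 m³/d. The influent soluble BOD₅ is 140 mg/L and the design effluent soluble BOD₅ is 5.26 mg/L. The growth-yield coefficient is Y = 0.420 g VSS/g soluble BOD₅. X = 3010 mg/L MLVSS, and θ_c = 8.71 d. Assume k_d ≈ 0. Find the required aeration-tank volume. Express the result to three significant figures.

V ≈ 3600 m³

V·X = Y·Q·ΔS·θ_c gives V = 0.420 × 22000 × (140 − 5.26) × 8.71 / 3010 = 3603 m³.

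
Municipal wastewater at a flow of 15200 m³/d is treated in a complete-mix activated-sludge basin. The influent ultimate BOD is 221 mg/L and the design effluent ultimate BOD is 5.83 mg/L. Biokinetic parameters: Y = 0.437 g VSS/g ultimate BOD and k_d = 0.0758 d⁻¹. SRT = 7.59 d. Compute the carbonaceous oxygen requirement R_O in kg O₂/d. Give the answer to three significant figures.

Y_obs = Y / (1 + k_d θ_c) = 0.437 / (1 + 0.0758 × 7.59) = 0.437 / 1.575 = 0.2774.
Mass of ultimate BOD removed per day: Q(S₀ − S) = 15200 × 215.2 g/m³ = 3271 kg/d.
Biomass synthesised: P_X = Y_obs × 3271 = 907.3 kg VSS/d.
Carbonaceous O₂ demand = substrate oxidised − cell-mass equivalent = 3271 − 1.42 × 907.3 = 1982 kg O₂/d.

R_O ≈ 1980 kg O₂/d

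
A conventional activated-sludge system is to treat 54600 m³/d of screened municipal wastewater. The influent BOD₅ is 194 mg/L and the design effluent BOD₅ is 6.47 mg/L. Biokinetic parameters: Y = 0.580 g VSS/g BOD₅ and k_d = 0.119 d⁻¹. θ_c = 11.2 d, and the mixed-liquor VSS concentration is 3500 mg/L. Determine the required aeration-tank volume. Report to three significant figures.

V ≈ 8150 m³

Rearranging the biomass balance for a CMAS with decay, V = Y·Q·ΔS·θ_c / [X·(1+k_d θ_c)] = 0.580 × 54600 × (194 − 6.47) × 11.2 / [3500 × (1 + 0.119 × 11.2)] = 6.65×10^7 / 8165 = 8146 m³.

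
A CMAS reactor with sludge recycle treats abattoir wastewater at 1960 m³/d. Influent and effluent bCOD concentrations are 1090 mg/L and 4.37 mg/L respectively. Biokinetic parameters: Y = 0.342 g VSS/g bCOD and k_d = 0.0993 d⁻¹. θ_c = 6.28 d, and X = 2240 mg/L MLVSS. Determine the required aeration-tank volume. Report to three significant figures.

From the SRT design equation V = Y Q (S₀−S) θ_c / [X (1 + k_d θ_c)] = 0.342 × 1960 × (1090 − 4.37) × 6.28 / [2240 × (1 + 0.0993 × 6.28)] = 4.57×10^6 / 3637 = 1257 m³.

V ≈ 1260 m³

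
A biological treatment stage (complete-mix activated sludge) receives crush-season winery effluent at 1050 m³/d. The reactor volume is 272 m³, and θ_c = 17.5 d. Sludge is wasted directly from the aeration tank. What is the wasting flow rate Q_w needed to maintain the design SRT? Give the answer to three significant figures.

Q_w ≈ 15.5 m³/d

For wasting at MLVSS concentration, Q_w = V/θ_c = 272.0/17.5 = 15.54 m³/d.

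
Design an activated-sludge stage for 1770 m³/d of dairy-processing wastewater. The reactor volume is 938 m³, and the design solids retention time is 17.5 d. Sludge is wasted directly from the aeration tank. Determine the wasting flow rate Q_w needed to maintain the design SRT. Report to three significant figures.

Q_w ≈ 53.6 m³/d

With mixed-liquor wasting, θ_c = V/Q_w, so Q_w = V/θ_c = 938.0/17.5 = 53.60 m³/d.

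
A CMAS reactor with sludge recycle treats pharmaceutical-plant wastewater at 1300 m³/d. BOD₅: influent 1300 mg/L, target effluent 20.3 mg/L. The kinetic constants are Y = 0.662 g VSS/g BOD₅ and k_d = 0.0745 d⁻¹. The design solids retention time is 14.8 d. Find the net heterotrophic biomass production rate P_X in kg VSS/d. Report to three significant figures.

Y_obs = Y / (1 + k_d θ_c) = 0.662 / (1 + 0.0745 × 14.8) = 0.662 / 2.103 = 0.3148.
Mass of BOD₅ removed per day: Q(S₀ − S) = 1300 × 1280 g/m³ = 1664 kg/d.
So the net sludge growth is P_X = 0.3148 × 1664 = 523.8 kg VSS/d.

P_X ≈ 524 kg VSS/d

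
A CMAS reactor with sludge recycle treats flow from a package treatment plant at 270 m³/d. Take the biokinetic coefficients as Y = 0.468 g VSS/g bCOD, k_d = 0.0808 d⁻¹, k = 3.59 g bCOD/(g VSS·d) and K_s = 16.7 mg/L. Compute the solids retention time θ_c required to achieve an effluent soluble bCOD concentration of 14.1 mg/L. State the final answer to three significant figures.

At the target effluent, Y k S/(K_s+S) = 0.468×3.59×14.1/30.80 = 0.7691 d⁻¹.
Then 1/θ_c = μ − k_d = 0.7691 − 0.0808 = 0.6883 d⁻¹, giving θ_c = 1.453 d.

θ_c ≈ 1.45 d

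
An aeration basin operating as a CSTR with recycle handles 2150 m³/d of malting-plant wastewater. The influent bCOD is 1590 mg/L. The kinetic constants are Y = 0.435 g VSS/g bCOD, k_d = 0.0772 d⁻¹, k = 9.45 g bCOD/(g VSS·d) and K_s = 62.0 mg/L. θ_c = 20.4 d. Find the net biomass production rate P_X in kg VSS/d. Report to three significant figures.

P_X ≈ 577 kg VSS/d

Effluent substrate depends only on kinetics and SRT: S = K_s(1 + k_d θ_c) / [θ_c(Yk − k_d) − 1] = 62.0 × (1 + 0.0772 × 20.4) / [20.4 × (0.435 × 9.45 − 0.0772) − 1] = 159.6 / 81.28 = 1.964 mg/L.
Correct the yield for decay: Y_obs = Y/(1 + k_d θ_c) = 0.435 / (1 + 0.0772 × 20.4) = 0.435 / 2.575 = 0.1689.
Substrate removed = Q·(S₀ − S) = 2150 m³/d × (1590 − 1.96) g/m³ = 3.41×10^6 g/d = 3414 kg/d.
P_X = Y_obs · Q(S₀ − S) = 0.1689 × 3414 = 576.8 kg VSS/d.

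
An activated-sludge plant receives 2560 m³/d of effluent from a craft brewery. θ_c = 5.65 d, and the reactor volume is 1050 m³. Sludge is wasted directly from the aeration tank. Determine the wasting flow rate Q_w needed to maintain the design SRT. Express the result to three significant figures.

For wasting at MLVSS concentration, Q_w = V/θ_c = 1050/5.65 = 185.8 m³/d.

Q_w ≈ 186 m³/d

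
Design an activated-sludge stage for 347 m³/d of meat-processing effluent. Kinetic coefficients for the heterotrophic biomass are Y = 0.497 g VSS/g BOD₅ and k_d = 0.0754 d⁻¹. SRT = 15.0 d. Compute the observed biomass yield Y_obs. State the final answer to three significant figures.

Correct the yield for decay: Y_obs = Y/(1 + k_d θ_c) = 0.497 / (1 + 0.0754 × 15.0) = 0.497 / 2.131 = 0.2332.

Y_obs ≈ 0.233 g VSS/g BOD₅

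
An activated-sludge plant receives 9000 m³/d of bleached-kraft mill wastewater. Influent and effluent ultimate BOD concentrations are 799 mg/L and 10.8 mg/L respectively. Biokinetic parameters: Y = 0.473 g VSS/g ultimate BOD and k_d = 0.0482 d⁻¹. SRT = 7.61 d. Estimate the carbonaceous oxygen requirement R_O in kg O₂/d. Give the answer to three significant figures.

Observed yield with endogenous decay: Y_obs = Y / (1 + k_d·θ_c) = 0.473 / (1 + 0.0482 × 7.61) = 0.473 / 1.367 = 0.3461 g VSS/g ultimate BOD.
Mass of ultimate BOD removed per day: Q(S₀ − S) = 9000 × 788.2 g/m³ = 7094 kg/d.
P_X = Y_obs·Q·(S₀ − S) = 0.3461 × 7094 = 2455 kg VSS/d.
Carbonaceous O₂ demand = substrate oxidised − cell-mass equivalent = 7094 − 1.42 × 2455 = 3608 kg O₂/d.

R_O ≈ 3610 kg O₂/d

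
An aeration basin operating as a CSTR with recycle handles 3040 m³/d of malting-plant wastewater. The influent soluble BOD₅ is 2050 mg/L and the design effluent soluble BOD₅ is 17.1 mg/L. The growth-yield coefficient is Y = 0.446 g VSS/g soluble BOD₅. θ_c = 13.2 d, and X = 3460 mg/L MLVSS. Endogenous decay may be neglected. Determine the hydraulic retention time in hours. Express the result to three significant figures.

τ ≈ 83.0 h

V·X = Y·Q·ΔS·θ_c gives V = 0.446 × 3040 × (2050 − 17.1) × 13.2 / 3460 = 10515 m³.
Hydraulic retention time τ = V/Q = 10515 / 3040 = 3.459 d = 83.02 h.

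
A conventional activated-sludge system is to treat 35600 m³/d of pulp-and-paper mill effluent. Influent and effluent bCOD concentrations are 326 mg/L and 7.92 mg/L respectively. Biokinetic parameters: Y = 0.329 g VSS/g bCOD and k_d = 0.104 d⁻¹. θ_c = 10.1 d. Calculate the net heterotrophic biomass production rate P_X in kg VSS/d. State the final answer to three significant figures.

P_X ≈ 1820 kg VSS/d

Y_obs = Y / (1 + k_d θ_c) = 0.329 / (1 + 0.104 × 10.1) = 0.329 / 2.050 = 0.1605.
Q·(S₀ − S) = 35600 × (326 − 7.92) × 10⁻³ = 11324 kg/d removed.
Net biomass production P_X = Y_obs × Q·(S₀ − S) = 0.1605 × 11324 = 1817 kg VSS/d.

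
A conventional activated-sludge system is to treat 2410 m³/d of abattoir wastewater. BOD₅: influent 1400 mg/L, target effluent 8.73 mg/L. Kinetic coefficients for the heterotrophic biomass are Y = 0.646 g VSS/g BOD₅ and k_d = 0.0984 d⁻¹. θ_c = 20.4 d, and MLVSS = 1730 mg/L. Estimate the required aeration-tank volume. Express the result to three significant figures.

Rearranging the biomass balance for a CMAS with decay, V = Y·Q·ΔS·θ_c / [X·(1+k_d θ_c)] = 0.646 × 2410 × (1400 − 8.73) × 20.4 / [1730 × (1 + 0.0984 × 20.4)] = 4.42×10^7 / 5203 = 8493 m³.

V ≈ 8490 m³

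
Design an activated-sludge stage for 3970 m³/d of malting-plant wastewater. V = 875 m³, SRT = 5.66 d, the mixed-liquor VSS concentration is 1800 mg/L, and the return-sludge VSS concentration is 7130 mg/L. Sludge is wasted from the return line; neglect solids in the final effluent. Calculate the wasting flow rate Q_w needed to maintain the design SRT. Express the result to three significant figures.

Q_w = (V·X)/(θ_c X_r) = 875.0 × 1800 / (5.66 × 7130) = 39.03 m³/d.

Q_w ≈ 39.0 m³/d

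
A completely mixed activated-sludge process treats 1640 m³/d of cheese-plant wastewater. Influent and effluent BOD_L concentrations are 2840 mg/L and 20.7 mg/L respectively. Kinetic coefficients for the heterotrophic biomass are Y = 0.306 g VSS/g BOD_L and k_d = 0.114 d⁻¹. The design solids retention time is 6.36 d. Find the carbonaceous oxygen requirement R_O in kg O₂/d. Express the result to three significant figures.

R_O ≈ 3460 kg O₂/d

Correct the yield for decay: Y_obs = Y/(1 + k_d θ_c) = 0.306 / (1 + 0.114 × 6.36) = 0.306 / 1.725 = 0.1774.
Substrate removed = Q·(S₀ − S) = 1640 m³/d × (2840 − 20.7) g/m³ = 4.62×10^6 g/d = 4624 kg/d.
Net sludge production P_X = 0.1774 × 4624 = 820.2 kg VSS/d.
R_O = Q·(S₀ − S) − 1.42·P_X = 4624 − 1.42 × 820.2 = 3459 kg O₂/d.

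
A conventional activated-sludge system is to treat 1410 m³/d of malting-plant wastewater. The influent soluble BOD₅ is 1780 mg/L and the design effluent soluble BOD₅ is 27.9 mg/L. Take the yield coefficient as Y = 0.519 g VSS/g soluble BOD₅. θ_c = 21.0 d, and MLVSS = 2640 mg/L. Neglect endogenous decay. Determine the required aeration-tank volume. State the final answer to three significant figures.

Biomass mass balance (decay neglected): V·X = Y·Q·(S₀ − S)·θ_c, so V = 0.519 × 1410 × (1780 − 27.9) × 21.0 / 2640 = 10199 m³.

V ≈ 10200 m³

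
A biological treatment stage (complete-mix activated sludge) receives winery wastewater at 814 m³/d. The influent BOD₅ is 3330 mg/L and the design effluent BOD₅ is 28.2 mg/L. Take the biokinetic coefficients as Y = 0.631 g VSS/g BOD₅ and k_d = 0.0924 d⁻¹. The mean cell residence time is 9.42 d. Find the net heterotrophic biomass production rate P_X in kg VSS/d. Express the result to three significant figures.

P_X ≈ 907 kg VSS/d

Y_obs = Y / (1 + k_d θ_c) = 0.631 / (1 + 0.0924 × 9.42) = 0.631 / 1.870 = 0.3374.
Mass of BOD₅ removed per day: Q(S₀ − S) = 814 × 3302 g/m³ = 2688 kg/d.
P_X = Y_obs · Q(S₀ − S) = 0.3374 × 2688 = 906.7 kg VSS/d.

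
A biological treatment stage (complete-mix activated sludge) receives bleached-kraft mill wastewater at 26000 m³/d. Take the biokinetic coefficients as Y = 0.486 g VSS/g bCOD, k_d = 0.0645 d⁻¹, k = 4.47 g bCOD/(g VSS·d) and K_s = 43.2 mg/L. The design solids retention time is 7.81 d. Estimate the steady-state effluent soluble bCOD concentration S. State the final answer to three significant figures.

S ≈ 4.20 mg/L

For a completely mixed reactor with recycle the Lawrence–McCarty relation gives S = K_s·(1 + k_d·θ_c) / [θ_c·(Y·k − k_d) − 1] = 43.2 × (1 + 0.0645 × 7.81) / [7.81 × (0.486 × 4.47 − 0.0645) − 1] = 64.96 / 15.46 = 4.201 mg/L.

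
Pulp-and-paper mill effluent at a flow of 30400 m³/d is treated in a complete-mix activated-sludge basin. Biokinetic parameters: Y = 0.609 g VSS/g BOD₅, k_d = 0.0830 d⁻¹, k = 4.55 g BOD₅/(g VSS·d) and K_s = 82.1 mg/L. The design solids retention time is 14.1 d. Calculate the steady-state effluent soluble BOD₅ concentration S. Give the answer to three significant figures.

Effluent substrate depends only on kinetics and SRT: S = K_s(1 + k_d θ_c) / [θ_c(Yk − k_d) − 1] = 82.1 × (1 + 0.0830 × 14.1) / [14.1 × (0.609 × 4.55 − 0.0830) − 1] = 178.2 / 36.90 = 4.829 mg/L.

S ≈ 4.83 mg/L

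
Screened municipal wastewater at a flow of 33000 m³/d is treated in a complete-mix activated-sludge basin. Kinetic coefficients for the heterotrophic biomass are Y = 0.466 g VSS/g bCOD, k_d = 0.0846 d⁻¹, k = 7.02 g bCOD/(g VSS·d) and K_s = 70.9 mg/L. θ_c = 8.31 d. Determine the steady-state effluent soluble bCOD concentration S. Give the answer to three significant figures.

From the Monod/SRT balance for a CMAS, S = K_s·(1+k_d θ_c)/[θ_c·(Y k − k_d) − 1] = 70.9 × (1 + 0.0846 × 8.31) / [8.31 × (0.466 × 7.02 − 0.0846) − 1] = 120.7 / 25.48 = 4.738 mg/L.

S ≈ 4.74 mg/L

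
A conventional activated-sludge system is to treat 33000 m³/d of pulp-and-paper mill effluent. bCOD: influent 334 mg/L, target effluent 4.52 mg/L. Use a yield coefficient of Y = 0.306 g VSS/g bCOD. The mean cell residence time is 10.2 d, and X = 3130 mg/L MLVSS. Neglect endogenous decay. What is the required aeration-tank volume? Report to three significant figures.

With k_d = 0 the design equation reduces to V = Y Q (S₀−S) θ_c / X = 0.306 × 33000 × (334 − 4.52) × 10.2 / 3130 = 10842 m³.

V ≈ 10800 m³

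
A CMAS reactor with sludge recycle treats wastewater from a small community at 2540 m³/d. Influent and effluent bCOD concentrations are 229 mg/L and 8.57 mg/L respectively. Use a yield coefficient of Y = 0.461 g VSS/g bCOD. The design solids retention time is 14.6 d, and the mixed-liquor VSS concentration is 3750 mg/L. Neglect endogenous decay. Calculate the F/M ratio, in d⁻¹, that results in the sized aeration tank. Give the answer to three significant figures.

F/M ≈ 0.154 d⁻¹

With k_d = 0 the design equation reduces to V = Y Q (S₀−S) θ_c / X = 0.461 × 2540 × (229 − 8.57) × 14.6 / 3750 = 1005 m³.
F/M = applied load / biomass = Q·S₀/(V·X) = 2540 × 229 / (1005 × 3750) = 0.1544 d⁻¹.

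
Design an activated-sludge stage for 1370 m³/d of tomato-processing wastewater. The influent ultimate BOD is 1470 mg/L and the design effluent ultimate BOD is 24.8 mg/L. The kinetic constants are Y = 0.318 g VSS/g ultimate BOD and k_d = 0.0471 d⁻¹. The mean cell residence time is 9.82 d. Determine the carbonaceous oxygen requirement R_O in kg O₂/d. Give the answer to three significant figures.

R_O ≈ 1370 kg O₂/d

Observed yield with endogenous decay: Y_obs = Y / (1 + k_d·θ_c) = 0.318 / (1 + 0.0471 × 9.82) = 0.318 / 1.463 = 0.2174 g VSS/g ultimate BOD.
Q·(S₀ − S) = 1370 × (1470 − 24.8) × 10⁻³ = 1980 kg/d removed.
P_X = Y_obs·Q·(S₀ − S) = 0.2174 × 1980 = 430.5 kg VSS/d.
R_O = Q·ΔS − 1.42 P_X = 1980 − 611.3 = 1369 kg O₂/d.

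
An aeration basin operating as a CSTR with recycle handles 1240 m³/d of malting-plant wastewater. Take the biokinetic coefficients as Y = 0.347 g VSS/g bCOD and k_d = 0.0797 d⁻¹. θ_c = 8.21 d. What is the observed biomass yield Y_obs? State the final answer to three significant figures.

Y_obs ≈ 0.210 g VSS/g bCOD

Y_obs = Y / (1 + k_d θ_c) = 0.347 / (1 + 0.0797 × 8.21) = 0.347 / 1.654 = 0.2098.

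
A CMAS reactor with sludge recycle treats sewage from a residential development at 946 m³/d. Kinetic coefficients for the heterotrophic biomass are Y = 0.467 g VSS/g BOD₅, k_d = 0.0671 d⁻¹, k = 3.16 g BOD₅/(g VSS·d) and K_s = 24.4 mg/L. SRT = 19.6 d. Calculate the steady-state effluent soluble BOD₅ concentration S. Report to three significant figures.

S ≈ 2.12 mg/L

Effluent substrate depends only on kinetics and SRT: S = K_s(1 + k_d θ_c) / [θ_c(Yk − k_d) − 1] = 24.4 × (1 + 0.0671 × 19.6) / [19.6 × (0.467 × 3.16 − 0.0671) − 1] = 56.49 / 26.61 = 2.123 mg/L.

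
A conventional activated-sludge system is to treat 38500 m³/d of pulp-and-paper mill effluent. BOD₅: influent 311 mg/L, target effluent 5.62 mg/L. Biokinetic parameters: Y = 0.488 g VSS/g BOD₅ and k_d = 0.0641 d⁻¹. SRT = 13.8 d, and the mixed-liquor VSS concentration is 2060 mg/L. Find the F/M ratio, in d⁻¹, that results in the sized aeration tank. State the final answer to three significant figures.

F/M ≈ 0.285 d⁻¹

Rearranging the biomass balance for a CMAS with decay, V = Y·Q·ΔS·θ_c / [X·(1+k_d θ_c)] = 0.488 × 38500 × (311 − 5.62) × 13.8 / [2060 × (1 + 0.0641 × 13.8)] = 7.92×10^7 / 3882 = 20395 m³.
F/M = applied load / biomass = Q·S₀/(V·X) = 38500 × 311 / (20395 × 2060) = 0.2850 d⁻¹.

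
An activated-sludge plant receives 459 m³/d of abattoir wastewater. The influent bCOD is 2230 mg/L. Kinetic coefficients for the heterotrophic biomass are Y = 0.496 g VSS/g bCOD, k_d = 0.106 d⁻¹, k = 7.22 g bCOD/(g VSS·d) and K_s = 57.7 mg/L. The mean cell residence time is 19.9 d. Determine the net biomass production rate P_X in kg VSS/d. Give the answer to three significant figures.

P_X ≈ 163 kg VSS/d

Effluent substrate depends only on kinetics and SRT: S = K_s(1 + k_d θ_c) / [θ_c(Yk − k_d) − 1] = 57.7 × (1 + 0.106 × 19.9) / [19.9 × (0.496 × 7.22 − 0.106) − 1] = 179.4 / 68.15 = 2.632 mg/L.
Observed yield with endogenous decay: Y_obs = Y / (1 + k_d·θ_c) = 0.496 / (1 + 0.106 × 19.9) = 0.496 / 3.109 = 0.1595 g VSS/g bCOD.
Substrate removed = Q·(S₀ − S) = 459 m³/d × (2230 − 2.63) g/m³ = 1.02×10^6 g/d = 1022 kg/d.
So the net sludge growth is P_X = 0.1595 × 1022 = 163.1 kg VSS/d.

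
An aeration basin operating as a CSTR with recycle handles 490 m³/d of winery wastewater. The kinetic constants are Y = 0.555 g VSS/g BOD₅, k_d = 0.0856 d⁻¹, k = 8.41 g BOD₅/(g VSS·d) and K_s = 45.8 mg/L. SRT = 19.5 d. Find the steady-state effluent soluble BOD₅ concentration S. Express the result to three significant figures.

Effluent substrate depends only on kinetics and SRT: S = K_s(1 + k_d θ_c) / [θ_c(Yk − k_d) − 1] = 45.8 × (1 + 0.0856 × 19.5) / [19.5 × (0.555 × 8.41 − 0.0856) − 1] = 122.2 / 88.35 = 1.384 mg/L.

S ≈ 1.38 mg/L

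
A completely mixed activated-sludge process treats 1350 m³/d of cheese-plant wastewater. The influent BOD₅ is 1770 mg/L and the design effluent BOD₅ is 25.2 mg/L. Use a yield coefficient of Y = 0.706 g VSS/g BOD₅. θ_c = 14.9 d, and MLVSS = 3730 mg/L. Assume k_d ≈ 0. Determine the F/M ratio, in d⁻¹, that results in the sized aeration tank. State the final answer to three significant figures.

V·X = Y·Q·ΔS·θ_c gives V = 0.706 × 1350 × (1770 − 25.2) × 14.9 / 3730 = 6643 m³.
Food-to-microorganism ratio F/M = Q S₀ / (V X) = 1350 × 1770 / (6643 × 3730) = 0.09644 d⁻¹.

F/M ≈ 0.0964 d⁻¹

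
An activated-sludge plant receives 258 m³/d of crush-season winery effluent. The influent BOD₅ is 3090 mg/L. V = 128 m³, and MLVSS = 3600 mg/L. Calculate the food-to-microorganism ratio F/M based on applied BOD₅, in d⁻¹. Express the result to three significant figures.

F/M = Q·S₀ / (V·X) = 258 × 3090 / (128.0 × 3600) = 1.730 g BOD₅·(g VSS·d)⁻¹.

F/M ≈ 1.73 d⁻¹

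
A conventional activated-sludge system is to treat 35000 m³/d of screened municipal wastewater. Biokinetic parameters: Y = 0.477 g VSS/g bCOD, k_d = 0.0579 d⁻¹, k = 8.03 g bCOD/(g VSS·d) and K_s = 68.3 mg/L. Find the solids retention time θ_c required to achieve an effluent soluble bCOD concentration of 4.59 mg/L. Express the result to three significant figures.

θ_c ≈ 5.46 d

From 1/θ_c = Y·k·S/(K_s + S) − k_d: Y·k·S/(K_s+S) = 0.477 × 8.03 × 4.59 / (68.3 + 4.59) = 0.2412 d⁻¹.
Then 1/θ_c = μ − k_d = 0.2412 − 0.0579 = 0.1833 d⁻¹, giving θ_c = 5.456 d.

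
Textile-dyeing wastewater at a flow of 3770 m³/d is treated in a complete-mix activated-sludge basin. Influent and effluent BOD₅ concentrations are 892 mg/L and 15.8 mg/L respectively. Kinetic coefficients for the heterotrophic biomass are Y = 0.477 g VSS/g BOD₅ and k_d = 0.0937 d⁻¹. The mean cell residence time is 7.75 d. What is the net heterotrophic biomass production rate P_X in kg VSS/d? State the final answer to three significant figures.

Correct the yield for decay: Y_obs = Y/(1 + k_d θ_c) = 0.477 / (1 + 0.0937 × 7.75) = 0.477 / 1.726 = 0.2763.
ΔS = 892 − 15.8 = 876.2 mg/L, so the substrate removal rate is 3770 × 876.2/1000 = 3303 kg BOD₅/d.
So the net sludge growth is P_X = 0.2763 × 3303 = 912.8 kg VSS/d.

P_X ≈ 913 kg VSS/d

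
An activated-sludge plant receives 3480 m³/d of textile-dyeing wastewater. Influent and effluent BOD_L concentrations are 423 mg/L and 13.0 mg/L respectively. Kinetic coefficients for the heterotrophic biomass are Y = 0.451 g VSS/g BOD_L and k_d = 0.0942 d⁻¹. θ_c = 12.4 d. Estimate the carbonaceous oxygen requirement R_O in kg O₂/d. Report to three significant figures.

Y_obs = Y / (1 + k_d θ_c) = 0.451 / (1 + 0.0942 × 12.4) = 0.451 / 2.168 = 0.2080.
Substrate removed = Q·(S₀ − S) = 3480 m³/d × (423 − 13.0) g/m³ = 1.43×10^6 g/d = 1427 kg/d.
Net sludge production P_X = 0.2080 × 1427 = 296.8 kg VSS/d.
Carbonaceous O₂ demand = substrate oxidised − cell-mass equivalent = 1427 − 1.42 × 296.8 = 1005 kg O₂/d.

R_O ≈ 1010 kg O₂/d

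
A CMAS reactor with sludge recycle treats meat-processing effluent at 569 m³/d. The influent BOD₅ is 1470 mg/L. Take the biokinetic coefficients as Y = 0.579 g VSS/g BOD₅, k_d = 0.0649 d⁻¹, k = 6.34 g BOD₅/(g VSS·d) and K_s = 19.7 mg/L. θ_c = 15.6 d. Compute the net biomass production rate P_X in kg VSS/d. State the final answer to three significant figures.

P_X ≈ 241 kg VSS/d

Effluent substrate depends only on kinetics and SRT: S = K_s(1 + k_d θ_c) / [θ_c(Yk − k_d) − 1] = 19.7 × (1 + 0.0649 × 15.6) / [15.6 × (0.579 × 6.34 − 0.0649) − 1] = 39.65 / 55.25 = 0.7175 mg/L.
Correct the yield for decay: Y_obs = Y/(1 + k_d θ_c) = 0.579 / (1 + 0.0649 × 15.6) = 0.579 / 2.012 = 0.2877.
ΔS = 1470 − 0.718 = 1469 mg/L, so the substrate removal rate is 569 × 1469/1000 = 836.0 kg BOD₅/d.
Biomass produced: P_X = Y_obs·Q·ΔS = 0.2877 × 836.0 ≈ 240.5 kg VSS/d.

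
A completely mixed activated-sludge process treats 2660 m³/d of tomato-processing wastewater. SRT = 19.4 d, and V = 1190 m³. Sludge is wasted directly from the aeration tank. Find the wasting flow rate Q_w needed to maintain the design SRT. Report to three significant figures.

For wasting at MLVSS concentration, Q_w = V/θ_c = 1190/19.4 = 61.34 m³/d.

Q_w ≈ 61.3 m³/d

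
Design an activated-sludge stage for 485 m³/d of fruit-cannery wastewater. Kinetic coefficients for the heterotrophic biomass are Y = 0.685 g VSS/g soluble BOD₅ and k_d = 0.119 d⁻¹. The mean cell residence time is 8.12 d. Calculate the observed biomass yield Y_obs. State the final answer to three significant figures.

Y_obs ≈ 0.348 g VSS/g soluble BOD₅

Observed yield with endogenous decay: Y_obs = Y / (1 + k_d·θ_c) = 0.685 / (1 + 0.119 × 8.12) = 0.685 / 1.966 = 0.3484 g VSS/g soluble BOD₅.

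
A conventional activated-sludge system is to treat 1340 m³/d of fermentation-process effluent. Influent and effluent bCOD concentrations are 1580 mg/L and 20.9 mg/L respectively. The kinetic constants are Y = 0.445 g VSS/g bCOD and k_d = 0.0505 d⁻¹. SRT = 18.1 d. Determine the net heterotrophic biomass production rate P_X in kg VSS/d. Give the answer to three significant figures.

P_X ≈ 486 kg VSS/d

Observed yield with endogenous decay: Y_obs = Y / (1 + k_d·θ_c) = 0.445 / (1 + 0.0505 × 18.1) = 0.445 / 1.914 = 0.2325 g VSS/g bCOD.
Q·(S₀ − S) = 1340 × (1580 − 20.9) × 10⁻³ = 2089 kg/d removed.
Biomass produced: P_X = Y_obs·Q·ΔS = 0.2325 × 2089 ≈ 485.7 kg VSS/d.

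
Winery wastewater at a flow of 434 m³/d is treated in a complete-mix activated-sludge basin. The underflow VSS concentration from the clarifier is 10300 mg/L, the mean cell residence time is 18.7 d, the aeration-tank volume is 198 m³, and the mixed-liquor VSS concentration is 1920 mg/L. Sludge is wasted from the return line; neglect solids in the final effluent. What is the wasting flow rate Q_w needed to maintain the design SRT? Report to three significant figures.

Q_w ≈ 1.97 m³/d

θ_c = V·X/(Q_w·X_r) when wasting from the recycle, so Q_w = V·X/(θ_c·X_r) = 198.0 × 1920 / (18.7 × 10300) = 1.974 m³/d.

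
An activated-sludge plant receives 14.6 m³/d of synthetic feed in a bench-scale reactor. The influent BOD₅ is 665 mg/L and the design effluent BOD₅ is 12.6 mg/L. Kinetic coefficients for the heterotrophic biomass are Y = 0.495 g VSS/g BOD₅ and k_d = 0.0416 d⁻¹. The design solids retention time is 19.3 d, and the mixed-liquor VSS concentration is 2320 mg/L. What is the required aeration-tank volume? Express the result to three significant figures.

Steady-state biomass mass balance: V·X·(1 + k_d·θ_c) = Y·Q·(S₀ − S)·θ_c, so V = 0.495 × 14.6 × (665 − 12.6) × 19.3 / [2320 × (1 + 0.0416 × 19.3)] = 9.1×10^4 / 4183 = 21.76 m³.

V ≈ 21.8 m³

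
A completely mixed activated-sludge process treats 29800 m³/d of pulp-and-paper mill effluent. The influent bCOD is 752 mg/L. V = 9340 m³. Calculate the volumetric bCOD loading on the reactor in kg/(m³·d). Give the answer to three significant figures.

Applied bCOD load per unit volume = Q·S₀/V = (29800 × 752/1000)/9340 = 2.399 kg bCOD·m⁻³·d⁻¹.

L_v ≈ 2.40 kg bCOD/(m³·d)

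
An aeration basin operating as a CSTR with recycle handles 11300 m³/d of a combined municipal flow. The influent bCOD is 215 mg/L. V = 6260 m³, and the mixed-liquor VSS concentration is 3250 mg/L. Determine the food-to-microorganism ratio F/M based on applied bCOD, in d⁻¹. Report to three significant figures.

F/M ≈ 0.119 d⁻¹

F/M = applied load / biomass = Q·S₀/(V·X) = 11300 × 215 / (6260 × 3250) = 0.1194 d⁻¹.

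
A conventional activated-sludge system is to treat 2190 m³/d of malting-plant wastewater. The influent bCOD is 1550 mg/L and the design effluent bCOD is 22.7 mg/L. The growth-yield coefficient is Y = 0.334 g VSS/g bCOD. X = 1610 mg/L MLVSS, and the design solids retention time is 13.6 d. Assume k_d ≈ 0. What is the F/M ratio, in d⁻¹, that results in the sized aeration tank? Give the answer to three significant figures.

F/M ≈ 0.223 d⁻¹

With k_d = 0 the design equation reduces to V = Y Q (S₀−S) θ_c / X = 0.334 × 2190 × (1550 − 22.7) × 13.6 / 1610 = 9437 m³.
F/M = Q·S₀ / (V·X) = 2190 × 1550 / (9437 × 1610) = 0.2234 g bCOD·(g VSS·d)⁻¹.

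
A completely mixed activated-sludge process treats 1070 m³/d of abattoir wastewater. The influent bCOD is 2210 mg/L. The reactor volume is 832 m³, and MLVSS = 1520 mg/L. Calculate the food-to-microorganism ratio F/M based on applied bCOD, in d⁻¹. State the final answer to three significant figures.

F/M ≈ 1.87 d⁻¹

F/M = applied load / biomass = Q·S₀/(V·X) = 1070 × 2210 / (832.0 × 1520) = 1.870 d⁻¹.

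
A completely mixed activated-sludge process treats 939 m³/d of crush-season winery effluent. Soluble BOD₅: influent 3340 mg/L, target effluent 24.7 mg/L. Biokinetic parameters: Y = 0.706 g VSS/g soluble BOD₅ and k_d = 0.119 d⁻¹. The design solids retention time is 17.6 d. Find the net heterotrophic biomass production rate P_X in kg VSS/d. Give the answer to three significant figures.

P_X ≈ 710 kg VSS/d

The observed yield is Y_obs = Y/(1 + k_d·θ_c) = 0.706 / (1 + 0.119 × 17.6) = 0.706 / 3.094 = 0.2282 g VSS per g soluble BOD₅ removed.
Mass of soluble BOD₅ removed per day: Q(S₀ − S) = 939 × 3315 g/m³ = 3113 kg/d.
Net biomass production P_X = Y_obs × Q·(S₀ − S) = 0.2282 × 3113 = 710.3 kg VSS/d.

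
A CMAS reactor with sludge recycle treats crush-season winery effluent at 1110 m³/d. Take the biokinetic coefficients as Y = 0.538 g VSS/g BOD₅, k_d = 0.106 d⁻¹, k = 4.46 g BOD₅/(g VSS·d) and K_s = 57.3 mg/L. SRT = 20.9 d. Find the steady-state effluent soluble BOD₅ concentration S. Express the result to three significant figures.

S ≈ 3.93 mg/L

For a completely mixed reactor with recycle the Lawrence–McCarty relation gives S = K_s·(1 + k_d·θ_c) / [θ_c·(Y·k − k_d) − 1] = 57.3 × (1 + 0.106 × 20.9) / [20.9 × (0.538 × 4.46 − 0.106) − 1] = 184.2 / 46.93 = 3.926 mg/L.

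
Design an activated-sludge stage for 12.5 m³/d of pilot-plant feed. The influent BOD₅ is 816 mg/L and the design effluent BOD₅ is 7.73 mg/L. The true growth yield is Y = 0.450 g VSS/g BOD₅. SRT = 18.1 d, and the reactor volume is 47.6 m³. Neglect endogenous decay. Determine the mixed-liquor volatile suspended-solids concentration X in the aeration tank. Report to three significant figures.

From V·X = Y·Q·(S₀ − S)·θ_c (decay neglected): X = 0.450 × 12.5 × (816 − 7.73) × 18.1 / 47.6 = 1729 mg/L.

X ≈ 1730 mg/L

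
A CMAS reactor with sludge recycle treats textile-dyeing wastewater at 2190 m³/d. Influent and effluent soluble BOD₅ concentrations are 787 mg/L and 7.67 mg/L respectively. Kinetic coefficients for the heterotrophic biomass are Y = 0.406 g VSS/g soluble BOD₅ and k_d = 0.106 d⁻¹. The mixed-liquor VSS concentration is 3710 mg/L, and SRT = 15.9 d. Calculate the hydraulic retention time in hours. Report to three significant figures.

From the SRT design equation V = Y Q (S₀−S) θ_c / [X (1 + k_d θ_c)] = 0.406 × 2190 × (787 − 7.67) × 15.9 / [3710 × (1 + 0.106 × 15.9)] = 1.1×10^7 / 9963 = 1106 m³.
HRT = V/Q = 1106 m³ / 2190 m³·d⁻¹ = 0.5050 d × 24 = 12.12 h.

τ ≈ 12.1 h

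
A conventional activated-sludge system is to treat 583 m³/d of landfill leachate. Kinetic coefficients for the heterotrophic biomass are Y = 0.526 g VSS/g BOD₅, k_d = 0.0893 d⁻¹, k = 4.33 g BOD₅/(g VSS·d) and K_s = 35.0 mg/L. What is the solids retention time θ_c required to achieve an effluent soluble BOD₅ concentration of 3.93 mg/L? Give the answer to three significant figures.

θ_c ≈ 7.11 d

From 1/θ_c = Y·k·S/(K_s + S) − k_d: Y·k·S/(K_s+S) = 0.526 × 4.33 × 3.93 / (35.0 + 3.93) = 0.2299 d⁻¹.
θ_c = 1/(μ − k_d) = 1/(0.2299 − 0.0893) = 1/0.1406 = 7.111 d.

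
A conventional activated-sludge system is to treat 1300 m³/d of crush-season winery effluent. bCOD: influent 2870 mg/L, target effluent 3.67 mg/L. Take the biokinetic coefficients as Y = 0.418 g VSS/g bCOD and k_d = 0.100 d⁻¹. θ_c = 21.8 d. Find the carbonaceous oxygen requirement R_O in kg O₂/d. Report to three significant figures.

Y_obs = Y / (1 + k_d θ_c) = 0.418 / (1 + 0.100 × 21.8) = 0.418 / 3.180 = 0.1314.
Mass of bCOD removed per day: Q(S₀ − S) = 1300 × 2866 g/m³ = 3726 kg/d.
Biomass synthesised: P_X = Y_obs × 3726 = 489.8 kg VSS/d.
R_O = Q·ΔS − 1.42 P_X = 3726 − 695.5 = 3031 kg O₂/d.

R_O ≈ 3030 kg O₂/d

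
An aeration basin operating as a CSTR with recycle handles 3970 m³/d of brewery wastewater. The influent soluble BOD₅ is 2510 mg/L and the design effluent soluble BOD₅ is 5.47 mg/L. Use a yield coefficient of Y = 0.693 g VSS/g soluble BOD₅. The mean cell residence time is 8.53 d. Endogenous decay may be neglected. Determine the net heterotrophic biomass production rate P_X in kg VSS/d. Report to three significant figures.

P_X ≈ 6890 kg VSS/d

With endogenous decay neglected, the observed yield equals the true yield: Y_obs = Y = 0.693 g VSS/g soluble BOD₅.
Q·(S₀ − S) = 3970 × (2510 − 5.47) × 10⁻³ = 9943 kg/d removed.
Biomass produced: P_X = Y_obs·Q·ΔS = 0.6930 × 9943 ≈ 6890 kg VSS/d.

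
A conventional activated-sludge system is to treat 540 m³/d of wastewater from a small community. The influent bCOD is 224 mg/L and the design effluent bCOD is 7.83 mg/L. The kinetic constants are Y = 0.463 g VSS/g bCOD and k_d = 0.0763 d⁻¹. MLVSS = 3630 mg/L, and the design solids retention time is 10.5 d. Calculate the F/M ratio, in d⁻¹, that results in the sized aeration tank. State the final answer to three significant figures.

Steady-state biomass mass balance: V·X·(1 + k_d·θ_c) = Y·Q·(S₀ − S)·θ_c, so V = 0.463 × 540 × (224 − 7.83) × 10.5 / [3630 × (1 + 0.0763 × 10.5)] = 5.67×10^5 / 6538 = 86.80 m³.
F/M = Q·S₀ / (V·X) = 540 × 224 / (86.80 × 3630) = 0.3839 g bCOD·(g VSS·d)⁻¹.

F/M ≈ 0.384 d⁻¹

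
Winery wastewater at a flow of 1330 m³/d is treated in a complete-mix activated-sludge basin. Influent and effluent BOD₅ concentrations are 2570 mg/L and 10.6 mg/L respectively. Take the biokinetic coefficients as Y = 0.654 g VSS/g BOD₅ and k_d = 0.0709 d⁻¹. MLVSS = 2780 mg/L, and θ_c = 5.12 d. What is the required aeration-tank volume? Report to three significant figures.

V ≈ 3010 m³

Rearranging the biomass balance for a CMAS with decay, V = Y·Q·ΔS·θ_c / [X·(1+k_d θ_c)] = 0.654 × 1330 × (2570 − 10.6) × 5.12 / [2780 × (1 + 0.0709 × 5.12)] = 1.14×10^7 / 3789 = 3008 m³.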